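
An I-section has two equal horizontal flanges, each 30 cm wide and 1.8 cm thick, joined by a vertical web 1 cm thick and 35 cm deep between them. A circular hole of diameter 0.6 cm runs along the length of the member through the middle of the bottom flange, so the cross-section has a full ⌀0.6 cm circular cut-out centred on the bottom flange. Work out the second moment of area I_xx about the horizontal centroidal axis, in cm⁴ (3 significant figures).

I_xx ≈ 4.01 × 10⁴ cm⁴

Decompose the section into non-overlapping parts with the origin at the bottom-left of its bounding rectangle.
Bottom flange: 30 × 1.8, A = 54 cm², y = 0.9 cm, Ī = 14.58 cm⁴.
Web: 1 × 35, A = 35 cm², y = 19.3 cm, Ī = 3572.9 cm⁴.
Top flange: 30 × 1.8, A = 54 cm², y = 37.7 cm, Ī = 14.58 cm⁴.
Hole (subtracted): ⌀0.6, A = 0.28274 cm², y = 0.9 cm, Ī = 0.0063617 cm⁴.
Centroid: ȳ = ΣA·y / ΣA = 19.336 cm.
Transfer each piece to the horizontal centroidal axis using Ī + A·d² with d = y − 19.336:
  bottom flange: d = -18.436 cm → contributes +18 369 cm⁴
  web: d = -0.036453 cm → contributes +3 573 cm⁴
  top flange: d = 18.364 cm → contributes +18 224 cm⁴
  hole: d = -18.436 cm → contributes −96.112 cm⁴
Total I = 40 071 cm⁴.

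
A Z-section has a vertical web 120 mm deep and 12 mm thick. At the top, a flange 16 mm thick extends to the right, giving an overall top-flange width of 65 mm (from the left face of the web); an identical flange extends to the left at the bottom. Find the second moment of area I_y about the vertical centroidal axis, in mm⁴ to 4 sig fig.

Break the section into simple shapes (no overlaps), measuring from the bottom-left corner of the bounding box.
Web: 12 × 120, A = 1 440 mm², x = 59 mm, Ī = 17 280 mm⁴.
Top flange (beyond web): 53 × 16, A = 848 mm², x = 91.5 mm, Ī = 198 503 mm⁴.
Bottom flange (beyond web): 53 × 16, A = 848 mm², x = 26.5 mm, Ī = 198 503 mm⁴.
Centroid: x̄ = ΣA·x / ΣA = 59 mm.
Transfer each piece to the vertical centroidal axis using Ī + A·d² with d = x − 59:
  web: d = 0 mm → contributes +17 280 mm⁴
  top flange (beyond web): d = 32.5 mm → contributes +1 094 203 mm⁴
  bottom flange (beyond web): d = -32.5 mm → contributes +1 094 203 mm⁴
Total I = 2 205 685 mm⁴.

I_y ≈ 2.206 × 10⁶ mm⁴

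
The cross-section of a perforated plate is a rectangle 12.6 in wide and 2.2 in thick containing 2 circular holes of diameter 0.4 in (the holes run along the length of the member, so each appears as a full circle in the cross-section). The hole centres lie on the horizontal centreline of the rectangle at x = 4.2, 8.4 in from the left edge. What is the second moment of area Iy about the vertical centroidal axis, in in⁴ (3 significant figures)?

Iy ≈ 366 in⁴

Treat the section as a set of non-overlapping primitives; coordinates are from the bounding-box lower-left.
Plate: 12.6 × 2.2, A = 27.72 in², x = 6.3 in, Ī = 366.74 in⁴.
Hole 1 (subtracted): ⌀0.4, A = 0.12566 in², x = 4.2 in, Ī = 0.0012566 in⁴.
Hole 2 (subtracted): ⌀0.4, A = 0.12566 in², x = 8.4 in, Ī = 0.0012566 in⁴.
By symmetry the centroid is at mid-width, x̄ = 6.3 in.
Transfer each piece to the vertical centroidal axis using Ī + A·d² with d = x − 6.3:
  plate: d = 0 in → contributes +366.74 in⁴
  hole 1: d = -2.1 in → contributes −0.55543 in⁴
  hole 2: d = 2.1 in → contributes −0.55543 in⁴
Total I = 365.62 in⁴.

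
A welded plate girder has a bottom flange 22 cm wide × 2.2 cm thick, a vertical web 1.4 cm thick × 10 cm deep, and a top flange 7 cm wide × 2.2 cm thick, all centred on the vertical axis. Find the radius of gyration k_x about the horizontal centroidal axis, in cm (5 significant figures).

k_x ≈ 5.0646 cm

Treat the section as a set of non-overlapping primitives; coordinates are from the bounding-box lower-left.
Bottom plate: 22 × 2.2, A = 48.4 cm², y = 1.1 cm, Ī = 19.52133 cm⁴.
Web plate: 1.4 × 10, A = 14 cm², y = 7.2 cm, Ī = 116.6667 cm⁴.
Top plate: 7 × 2.2, A = 15.4 cm², y = 13.3 cm, Ī = 6.211333 cm⁴.
Centroid: ȳ = ΣA·y / ΣA = 4.612596 cm.
Transfer each piece to the horizontal centroidal axis using Ī + A·d² with d = y − 4.612596:
  bottom plate: d = -3.512596 cm → contributes +616.6967 cm⁴
  web plate: d = 2.587404 cm → contributes +210.3919 cm⁴
  top plate: d = 8.687404 cm → contributes +1168.464 cm⁴
Total I = 1995.553 cm⁴.
Radius of gyration: k = √(I/A) = √(1995.553 / 77.8) = 5.064561 cm.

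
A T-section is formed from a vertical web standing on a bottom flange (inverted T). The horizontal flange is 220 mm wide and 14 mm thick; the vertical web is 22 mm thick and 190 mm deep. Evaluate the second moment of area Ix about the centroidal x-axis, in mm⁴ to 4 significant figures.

Ix ≈ 3.107 × 10⁷ mm⁴

Treat the section as a set of non-overlapping primitives; coordinates are from the bounding-box lower-left.
Flange: 220 × 14, A = 3 080 mm², y = 7 mm, Ī = 50306.7 mm⁴.
Web: 22 × 190, A = 4 180 mm², y = 109 mm, Ī = 12 574 833 mm⁴.
Centroid: ȳ = ΣA·y / ΣA = 65.7273 mm.
Transfer each piece to the centroidal x-axis using Ī + A·d² with d = y − 65.7273:
  flange: d = -58.7273 mm → contributes +10 672 896 mm⁴
  web: d = 43.2727 mm → contributes +20 402 004 mm⁴
Total I = 31 074 900 mm⁴.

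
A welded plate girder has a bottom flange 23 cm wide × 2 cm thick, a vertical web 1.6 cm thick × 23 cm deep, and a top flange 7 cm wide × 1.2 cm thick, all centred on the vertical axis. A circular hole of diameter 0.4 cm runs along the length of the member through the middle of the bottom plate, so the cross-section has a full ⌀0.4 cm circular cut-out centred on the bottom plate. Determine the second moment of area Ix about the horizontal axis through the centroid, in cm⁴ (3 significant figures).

Break the section into simple shapes (no overlaps), measuring from the bottom-left corner of the bounding box.
Bottom plate: 23 × 2, A = 46 cm², y = 1 cm, Ī = 15.333 cm⁴.
Web plate: 1.6 × 23, A = 36.8 cm², y = 13.5 cm, Ī = 1622.3 cm⁴.
Top plate: 7 × 1.2, A = 8.4 cm², y = 25.6 cm, Ī = 1.008 cm⁴.
Hole (subtracted): ⌀0.4, A = 0.12566 cm², y = 1 cm, Ī = 0.0012566 cm⁴.
Centroid: ȳ = ΣA·y / ΣA = 8.3197 cm.
Transfer each piece to the horizontal axis through the centroid using Ī + A·d² with d = y − 8.3197:
  bottom plate: d = -7.3197 cm → contributes +2479.9 cm⁴
  web plate: d = 5.1803 cm → contributes +2609.8 cm⁴
  top plate: d = 17.28 cm → contributes +2509.3 cm⁴
  hole: d = -7.3197 cm → contributes −6.7341 cm⁴
Total I = 7592.3 cm⁴.

Ix ≈ 7590 cm⁴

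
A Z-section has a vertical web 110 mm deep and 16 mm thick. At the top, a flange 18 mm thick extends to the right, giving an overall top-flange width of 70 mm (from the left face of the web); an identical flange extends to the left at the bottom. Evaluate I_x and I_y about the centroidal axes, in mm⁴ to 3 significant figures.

Treat the section as a set of non-overlapping primitives; coordinates are from the bounding-box lower-left.
Web: 16 × 110, A = 1 760 mm², y = 55 mm, Ī = 1 774 667 mm⁴.
Top flange (beyond web): 54 × 18, A = 972 mm², y = 101 mm, Ī = 26 244 mm⁴.
Bottom flange (beyond web): 54 × 18, A = 972 mm², y = 9 mm, Ī = 26 244 mm⁴.
Centroid: ȳ = ΣA·y / ΣA = 55 mm.
Transfer each piece to the centroidal x-axis using Ī + A·d² with d = y − 55:
  web: d = 0 mm → contributes +1 774 667 mm⁴
  top flange (beyond web): d = 46 mm → contributes +2 082 996 mm⁴
  bottom flange (beyond web): d = -46 mm → contributes +2 082 996 mm⁴
Total I = 5 940 659 mm⁴.
For the y-axis: x̄ = 62 mm.
Repeating about the centroidal y-axis gives I_y = 2 891 339 mm⁴.

I_x ≈ 5.94 × 10⁶ mm⁴, I_y ≈ 2.89 × 10⁶ mm⁴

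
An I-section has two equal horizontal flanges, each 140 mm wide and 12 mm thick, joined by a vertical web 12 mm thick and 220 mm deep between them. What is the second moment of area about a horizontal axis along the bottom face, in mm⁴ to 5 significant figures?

I_base ≈ 1.4520 × 10⁸ mm⁴

Split into non-overlapping primitives; take the origin at the lower-left of the bounding box.
Bottom flange: 140 × 12, A = 1 680 mm², y = 6 mm, Ī = 20 160 mm⁴.
Web: 12 × 220, A = 2 640 mm², y = 122 mm, Ī = 10 648 000 mm⁴.
Top flange: 140 × 12, A = 1 680 mm², y = 238 mm, Ī = 20 160 mm⁴.
Transfer each piece to the base of the section using Ī + A·d² with d = y − 0:
  bottom flange: d = 6 mm → contributes +80 640 mm⁴
  web: d = 122 mm → contributes +49 941 760 mm⁴
  top flange: d = 238 mm → contributes +95 182 080 mm⁴
Total I = 145 204 480 mm⁴.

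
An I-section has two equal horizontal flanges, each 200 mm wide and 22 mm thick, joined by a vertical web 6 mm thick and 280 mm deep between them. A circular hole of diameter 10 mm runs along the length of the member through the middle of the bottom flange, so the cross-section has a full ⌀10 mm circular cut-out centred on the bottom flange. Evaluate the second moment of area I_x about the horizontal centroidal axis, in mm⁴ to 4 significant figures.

Break the section into simple shapes (no overlaps), measuring from the bottom-left corner of the bounding box.
Bottom flange: 200 × 22, A = 4 400 mm², y = 11 mm, Ī = 177 467 mm⁴.
Web: 6 × 280, A = 1 680 mm², y = 162 mm, Ī = 10 976 000 mm⁴.
Top flange: 200 × 22, A = 4 400 mm², y = 313 mm, Ī = 177 467 mm⁴.
Hole (subtracted): ⌀10, A = 78.5398 mm², y = 11 mm, Ī = 490.874 mm⁴.
Centroid: ȳ = ΣA·y / ΣA = 163.14 mm.
Transfer each piece to the horizontal centroidal axis using Ī + A·d² with d = y − 163.14:
  bottom flange: d = -152.14 mm → contributes +102 022 655 mm⁴
  web: d = -1.14018 mm → contributes +10 978 184 mm⁴
  top flange: d = 149.86 mm → contributes +98 992 519 mm⁴
  hole: d = -152.14 mm → contributes −1 818 423 mm⁴
Total I = 210 174 934 mm⁴.

I_x ≈ 2.102 × 10⁸ mm⁴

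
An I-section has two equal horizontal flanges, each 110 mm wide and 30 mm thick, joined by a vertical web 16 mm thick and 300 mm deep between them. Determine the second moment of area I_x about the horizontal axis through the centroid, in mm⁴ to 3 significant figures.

I_x ≈ 2.16 × 10⁸ mm⁴

Break the section into simple shapes (no overlaps), measuring from the bottom-left corner of the bounding box.
Bottom flange: 110 × 30, A = 3 300 mm², y = 15 mm, Ī = 247 500 mm⁴.
Web: 16 × 300, A = 4 800 mm², y = 180 mm, Ī = 36 000 000 mm⁴.
Top flange: 110 × 30, A = 3 300 mm², y = 345 mm, Ī = 247 500 mm⁴.
By symmetry the centroid is at mid-height, ȳ = 180 mm.
Transfer each piece to the horizontal axis through the centroid using Ī + A·d² with d = y − 180:
  bottom flange: d = -165 mm → contributes +90 090 000 mm⁴
  web: d = 0 mm → contributes +36 000 000 mm⁴
  top flange: d = 165 mm → contributes +90 090 000 mm⁴
Total I = 216 180 000 mm⁴.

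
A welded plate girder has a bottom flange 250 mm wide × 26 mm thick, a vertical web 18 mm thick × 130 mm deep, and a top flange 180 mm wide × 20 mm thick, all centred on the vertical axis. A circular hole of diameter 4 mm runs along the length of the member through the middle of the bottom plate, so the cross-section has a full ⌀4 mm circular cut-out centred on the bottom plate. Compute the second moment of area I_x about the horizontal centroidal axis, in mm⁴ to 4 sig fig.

Split into non-overlapping primitives; take the origin at the lower-left of the bounding box.
Bottom plate: 250 × 26, A = 6 500 mm², y = 13 mm, Ī = 366 167 mm⁴.
Web plate: 18 × 130, A = 2 340 mm², y = 91 mm, Ī = 3 295 500 mm⁴.
Top plate: 180 × 20, A = 3 600 mm², y = 166 mm, Ī = 120 000 mm⁴.
Hole (subtracted): ⌀4, A = 12.5664 mm², y = 13 mm, Ī = 12.5664 mm⁴.
Centroid: ȳ = ΣA·y / ΣA = 72.0082 mm.
Transfer each piece to the horizontal centroidal axis using Ī + A·d² with d = y − 72.0082:
  bottom plate: d = -59.0082 mm → contributes +22 998 926 mm⁴
  web plate: d = 18.9918 mm → contributes +4 139 515 mm⁴
  top plate: d = 93.9918 mm → contributes +31 924 077 mm⁴
  hole: d = -59.0082 mm → contributes −43768.2 mm⁴
Total I = 59 018 750 mm⁴.

I_x ≈ 5.902 × 10⁷ mm⁴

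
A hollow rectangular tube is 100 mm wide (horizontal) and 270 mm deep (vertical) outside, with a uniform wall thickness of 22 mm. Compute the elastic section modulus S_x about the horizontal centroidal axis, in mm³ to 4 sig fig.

S_x ≈ 8.160 × 10⁵ mm³

Split into non-overlapping primitives; take the origin at the lower-left of the bounding box.
Outer rectangle: 100 × 270, A = 27 000 mm², y = 135 mm, Ī = 164 025 000 mm⁴.
Inner void (subtracted): 56 × 226, A = 12 656 mm², y = 135 mm, Ī = 53 868 155 mm⁴.
By symmetry the centroid is at mid-height, ȳ = 135 mm.
All pieces are centred on the horizontal centroidal axis, so I = ΣĪ (holes subtracted) = 110 156 845 mm⁴.
Extreme fibre distance c = 135 mm; S = I/c = 815 977 mm³.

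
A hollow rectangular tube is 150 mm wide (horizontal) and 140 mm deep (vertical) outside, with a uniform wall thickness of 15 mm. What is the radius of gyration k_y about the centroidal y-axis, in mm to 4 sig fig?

k_y ≈ 54.93 mm

Decompose the section into non-overlapping parts with the origin at the bottom-left of its bounding rectangle.
Outer rectangle: 150 × 140, A = 21 000 mm², x = 75 mm, Ī = 39 375 000 mm⁴.
Inner void (subtracted): 120 × 110, A = 13 200 mm², x = 75 mm, Ī = 15 840 000 mm⁴.
By symmetry the centroid is at mid-width, x̄ = 75 mm.
All pieces are centred on the centroidal y-axis, so I = ΣĪ (holes subtracted) = 23 535 000 mm⁴.
Radius of gyration: k = √(I/A) = √(23 535 000 / 7 800) = 54.93 mm.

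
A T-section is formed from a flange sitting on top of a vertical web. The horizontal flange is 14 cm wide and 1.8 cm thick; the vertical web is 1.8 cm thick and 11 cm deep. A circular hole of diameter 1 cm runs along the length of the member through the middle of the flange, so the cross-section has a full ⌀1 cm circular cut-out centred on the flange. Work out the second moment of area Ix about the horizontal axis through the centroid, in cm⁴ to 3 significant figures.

Split into non-overlapping primitives; take the origin at the lower-left of the bounding box.
Flange: 14 × 1.8, A = 25.2 cm², y = 11.9 cm, Ī = 6.804 cm⁴.
Web: 1.8 × 11, A = 19.8 cm², y = 5.5 cm, Ī = 199.65 cm⁴.
Hole (subtracted): ⌀1, A = 0.7854 cm², y = 11.9 cm, Ī = 0.049087 cm⁴.
Centroid: ȳ = ΣA·y / ΣA = 9.034 cm.
Transfer each piece to the horizontal axis through the centroid using Ī + A·d² with d = y − 9.034:
  flange: d = 2.866 cm → contributes +213.8 cm⁴
  web: d = -3.534 cm → contributes +446.93 cm⁴
  hole: d = 2.866 cm → contributes −6.5004 cm⁴
Total I = 654.23 cm⁴.

Ix ≈ 654 cm⁴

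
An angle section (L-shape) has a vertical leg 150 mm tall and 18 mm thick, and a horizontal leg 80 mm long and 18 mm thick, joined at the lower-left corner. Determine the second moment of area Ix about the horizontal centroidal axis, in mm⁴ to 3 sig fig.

Ix ≈ 8.53 × 10⁶ mm⁴

Break the section into simple shapes (no overlaps), measuring from the bottom-left corner of the bounding box.
Vertical leg: 18 × 150, A = 2 700 mm², y = 75 mm, Ī = 5 062 500 mm⁴.
Horizontal leg (remainder): 62 × 18, A = 1 116 mm², y = 9 mm, Ī = 30 132 mm⁴.
Centroid: ȳ = ΣA·y / ΣA = 55.698 mm.
Transfer each piece to the horizontal centroidal axis using Ī + A·d² with d = y − 55.698:
  vertical leg: d = 19.302 mm → contributes +6 068 420 mm⁴
  horizontal leg (remainder): d = -46.698 mm → contributes +2 463 809 mm⁴
Total I = 8 532 228 mm⁴.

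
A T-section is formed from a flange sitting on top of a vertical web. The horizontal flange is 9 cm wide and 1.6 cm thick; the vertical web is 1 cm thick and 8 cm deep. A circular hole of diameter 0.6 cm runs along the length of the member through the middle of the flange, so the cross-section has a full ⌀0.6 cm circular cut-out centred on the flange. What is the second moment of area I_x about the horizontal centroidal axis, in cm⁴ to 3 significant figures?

I_x ≈ 163 cm⁴

Decompose the section into non-overlapping parts with the origin at the bottom-left of its bounding rectangle.
Flange: 9 × 1.6, A = 14.4 cm², y = 8.8 cm, Ī = 3.072 cm⁴.
Web: 1 × 8, A = 8 cm², y = 4 cm, Ī = 42.667 cm⁴.
Hole (subtracted): ⌀0.6, A = 0.28274 cm², y = 8.8 cm, Ī = 0.0063617 cm⁴.
Centroid: ȳ = ΣA·y / ΣA = 7.0638 cm.
Transfer each piece to the horizontal centroidal axis using Ī + A·d² with d = y − 7.0638:
  flange: d = 1.7362 cm → contributes +46.479 cm⁴
  web: d = -3.0638 cm → contributes +117.76 cm⁴
  hole: d = 1.7362 cm → contributes −0.85866 cm⁴
Total I = 163.38 cm⁴.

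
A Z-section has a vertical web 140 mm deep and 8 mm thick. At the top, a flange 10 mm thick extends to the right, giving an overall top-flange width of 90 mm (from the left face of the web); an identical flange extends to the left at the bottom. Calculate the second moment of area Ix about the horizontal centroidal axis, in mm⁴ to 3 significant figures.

Split into non-overlapping primitives; take the origin at the lower-left of the bounding box.
Web: 8 × 140, A = 1 120 mm², y = 70 mm, Ī = 1 829 333 mm⁴.
Top flange (beyond web): 82 × 10, A = 820 mm², y = 135 mm, Ī = 6833.3 mm⁴.
Bottom flange (beyond web): 82 × 10, A = 820 mm², y = 5 mm, Ī = 6833.3 mm⁴.
Centroid: ȳ = ΣA·y / ΣA = 70 mm.
Transfer each piece to the horizontal centroidal axis using Ī + A·d² with d = y − 70:
  web: d = 0 mm → contributes +1 829 333 mm⁴
  top flange (beyond web): d = 65 mm → contributes +3 471 333 mm⁴
  bottom flange (beyond web): d = -65 mm → contributes +3 471 333 mm⁴
Total I = 8 772 000 mm⁴.

Ix ≈ 8.77 × 10⁶ mm⁴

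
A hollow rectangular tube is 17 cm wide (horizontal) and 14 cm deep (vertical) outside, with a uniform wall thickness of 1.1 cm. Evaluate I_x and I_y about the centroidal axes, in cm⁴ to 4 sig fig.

Break the section into simple shapes (no overlaps), measuring from the bottom-left corner of the bounding box.
Outer rectangle: 17 × 14, A = 238 cm², y = 7 cm, Ī = 3887.33 cm⁴.
Inner void (subtracted): 14.8 × 11.8, A = 174.64 cm², y = 7 cm, Ī = 2026.41 cm⁴.
By symmetry the centroid is at mid-height, ȳ = 7 cm.
All pieces are centred on the centroidal x-axis, so I = ΣĪ (holes subtracted) = 1860.93 cm⁴.
Repeating about the centroidal y-axis gives I_y = 2544.07 cm⁴.

I_x ≈ 1861 cm⁴, I_y ≈ 2544 cm⁴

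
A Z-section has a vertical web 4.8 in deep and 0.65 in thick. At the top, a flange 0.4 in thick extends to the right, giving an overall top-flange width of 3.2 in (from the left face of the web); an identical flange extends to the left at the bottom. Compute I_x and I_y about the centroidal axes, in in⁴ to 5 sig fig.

Treat the section as a set of non-overlapping primitives; coordinates are from the bounding-box lower-left.
Web: 0.65 × 4.8, A = 3.12 in², y = 2.4 in, Ī = 5.9904 in⁴.
Top flange (beyond web): 2.55 × 0.4, A = 1.02 in², y = 4.6 in, Ī = 0.0136 in⁴.
Bottom flange (beyond web): 2.55 × 0.4, A = 1.02 in², y = 0.2 in, Ī = 0.0136 in⁴.
Centroid: ȳ = ΣA·y / ΣA = 2.4 in.
Transfer each piece to the centroidal x-axis using Ī + A·d² with d = y − 2.4:
  web: d = 0 in → contributes +5.9904 in⁴
  top flange (beyond web): d = 2.2 in → contributes +4.9504 in⁴
  bottom flange (beyond web): d = -2.2 in → contributes +4.9504 in⁴
Total I = 15.8912 in⁴.
For the y-axis: x̄ = 2.875 in.
Repeating about the centroidal y-axis gives I_y = 6.437675 in⁴.

I_x ≈ 15.891 in⁴, I_y ≈ 6.4377 in⁴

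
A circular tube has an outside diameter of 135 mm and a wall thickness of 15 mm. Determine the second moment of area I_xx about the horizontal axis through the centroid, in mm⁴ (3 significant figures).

Break the section into simple shapes (no overlaps), measuring from the bottom-left corner of the bounding box.
Outer circle: ⌀135, A = 14 314 mm², y = 67.5 mm, Ī = 16 304 406 mm⁴.
Bore (subtracted): ⌀105, A = 8 659 mm², y = 67.5 mm, Ī = 5 966 602 mm⁴.
By symmetry the centroid is at mid-height, ȳ = 67.5 mm.
All pieces are centred on the horizontal axis through the centroid, so I = ΣĪ (holes subtracted) = 10 337 803 mm⁴.

I_xx ≈ 1.03 × 10⁷ mm⁴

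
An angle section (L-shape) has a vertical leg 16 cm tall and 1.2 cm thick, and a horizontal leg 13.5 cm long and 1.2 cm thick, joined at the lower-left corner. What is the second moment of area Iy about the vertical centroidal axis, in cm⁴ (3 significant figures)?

Iy ≈ 569 cm⁴

Break the section into simple shapes (no overlaps), measuring from the bottom-left corner of the bounding box.
Vertical leg: 1.2 × 16, A = 19.2 cm², x = 0.6 cm, Ī = 2.304 cm⁴.
Horizontal leg (remainder): 12.3 × 1.2, A = 14.76 cm², x = 7.35 cm, Ī = 186.09 cm⁴.
Centroid: x̄ = ΣA·x / ΣA = 3.5337 cm.
Transfer each piece to the vertical centroidal axis using Ī + A·d² with d = x − 3.5337:
  vertical leg: d = -2.9337 cm → contributes +167.56 cm⁴
  horizontal leg (remainder): d = 3.8163 cm → contributes +401.05 cm⁴
Total I = 568.6 cm⁴.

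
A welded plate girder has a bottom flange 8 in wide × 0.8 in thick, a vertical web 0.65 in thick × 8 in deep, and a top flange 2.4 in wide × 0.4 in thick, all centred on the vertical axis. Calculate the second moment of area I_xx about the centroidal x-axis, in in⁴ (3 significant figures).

I_xx ≈ 123 in⁴

Treat the section as a set of non-overlapping primitives; coordinates are from the bounding-box lower-left.
Bottom plate: 8 × 0.8, A = 6.4 in², y = 0.4 in, Ī = 0.34133 in⁴.
Web plate: 0.65 × 8, A = 5.2 in², y = 4.8 in, Ī = 27.733 in⁴.
Top plate: 2.4 × 0.4, A = 0.96 in², y = 9 in, Ī = 0.0128 in⁴.
Centroid: ȳ = ΣA·y / ΣA = 2.879 in.
Transfer each piece to the centroidal x-axis using Ī + A·d² with d = y − 2.879:
  bottom plate: d = -2.479 in → contributes +39.672 in⁴
  web plate: d = 1.921 in → contributes +46.923 in⁴
  top plate: d = 6.121 in → contributes +35.981 in⁴
Total I = 122.58 in⁴.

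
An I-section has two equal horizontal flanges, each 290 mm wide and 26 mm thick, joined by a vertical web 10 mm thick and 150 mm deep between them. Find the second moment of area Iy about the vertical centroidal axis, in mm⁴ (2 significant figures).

Break the section into simple shapes (no overlaps), measuring from the bottom-left corner of the bounding box.
Bottom flange: 290 × 26, A = 7 540 mm², x = 145 mm, Ī = 52 842 833 mm⁴.
Web: 10 × 150, A = 1 500 mm², x = 145 mm, Ī = 12 500 mm⁴.
Top flange: 290 × 26, A = 7 540 mm², x = 145 mm, Ī = 52 842 833 mm⁴.
By symmetry the centroid is at mid-width, x̄ = 145 mm.
All pieces are centred on the vertical centroidal axis, so I = ΣĪ = 105 698 167 mm⁴.

Iy ≈ 1.1 × 10⁸ mm⁴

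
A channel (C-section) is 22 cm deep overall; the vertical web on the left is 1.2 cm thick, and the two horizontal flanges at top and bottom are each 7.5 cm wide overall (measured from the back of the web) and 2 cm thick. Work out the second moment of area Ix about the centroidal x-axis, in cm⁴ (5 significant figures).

Ix ≈ 3593.2 cm⁴

Break the section into simple shapes (no overlaps), measuring from the bottom-left corner of the bounding box.
Web: 1.2 × 22, A = 26.4 cm², y = 11 cm, Ī = 1064.8 cm⁴.
Top flange (beyond web): 6.3 × 2, A = 12.6 cm², y = 21 cm, Ī = 4.2 cm⁴.
Bottom flange (beyond web): 6.3 × 2, A = 12.6 cm², y = 1 cm, Ī = 4.2 cm⁴.
By symmetry the centroid is at mid-height, ȳ = 11 cm.
Transfer each piece to the centroidal x-axis using Ī + A·d² with d = y − 11:
  web: d = 0 cm → contributes +1064.8 cm⁴
  top flange (beyond web): d = 10 cm → contributes +1264.2 cm⁴
  bottom flange (beyond web): d = -10 cm → contributes +1264.2 cm⁴
Total I = 3593.2 cm⁴.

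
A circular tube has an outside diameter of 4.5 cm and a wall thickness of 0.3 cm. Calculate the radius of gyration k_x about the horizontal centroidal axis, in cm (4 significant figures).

k_x ≈ 1.489 cm

Decompose the section into non-overlapping parts with the origin at the bottom-left of its bounding rectangle.
Outer circle: ⌀4.5, A = 15.9043 cm², y = 2.25 cm, Ī = 20.1289 cm⁴.
Bore (subtracted): ⌀3.9, A = 11.9459 cm², y = 2.25 cm, Ī = 11.3561 cm⁴.
By symmetry the centroid is at mid-height, ȳ = 2.25 cm.
All pieces are centred on the horizontal centroidal axis, so I = ΣĪ (holes subtracted) = 8.77282 cm⁴.
Radius of gyration: k = √(I/A) = √(8.77282 / 3.95841) = 1.48871 cm.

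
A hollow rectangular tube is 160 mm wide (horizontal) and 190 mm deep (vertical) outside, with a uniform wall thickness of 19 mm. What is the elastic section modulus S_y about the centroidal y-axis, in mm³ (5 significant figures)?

Break the section into simple shapes (no overlaps), measuring from the bottom-left corner of the bounding box.
Outer rectangle: 160 × 190, A = 30 400 mm², x = 80 mm, Ī = 64 853 333 mm⁴.
Inner void (subtracted): 122 × 152, A = 18 544 mm², x = 80 mm, Ī = 23 000 741 mm⁴.
By symmetry the centroid is at mid-width, x̄ = 80 mm.
All pieces are centred on the centroidal y-axis, so I = ΣĪ (holes subtracted) = 41 852 592 mm⁴.
Extreme fibre distance c = 80 mm; S = I/c = 523157.4 mm³.

S_y ≈ 5.2316 × 10⁵ mm³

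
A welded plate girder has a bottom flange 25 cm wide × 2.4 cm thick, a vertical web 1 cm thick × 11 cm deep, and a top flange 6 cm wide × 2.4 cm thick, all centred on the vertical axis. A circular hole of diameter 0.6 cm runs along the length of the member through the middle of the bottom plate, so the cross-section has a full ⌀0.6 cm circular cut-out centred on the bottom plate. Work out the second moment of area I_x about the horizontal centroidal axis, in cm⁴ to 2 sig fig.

Treat the section as a set of non-overlapping primitives; coordinates are from the bounding-box lower-left.
Bottom plate: 25 × 2.4, A = 60 cm², y = 1.2 cm, Ī = 28.8 cm⁴.
Web plate: 1 × 11, A = 11 cm², y = 7.9 cm, Ī = 110.9 cm⁴.
Top plate: 6 × 2.4, A = 14.4 cm², y = 14.6 cm, Ī = 6.912 cm⁴.
Hole (subtracted): ⌀0.6, A = 0.2827 cm², y = 1.2 cm, Ī = 0.006362 cm⁴.
Centroid: ȳ = ΣA·y / ΣA = 4.333 cm.
Transfer each piece to the horizontal centroidal axis using Ī + A·d² with d = y − 4.333:
  bottom plate: d = -3.133 cm → contributes +617.7 cm⁴
  web plate: d = 3.567 cm → contributes +250.9 cm⁴
  top plate: d = 10.27 cm → contributes +1 525 cm⁴
  hole: d = -3.133 cm → contributes −2.781 cm⁴
Total I = 2 391 cm⁴.

I_x ≈ 2400 cm⁴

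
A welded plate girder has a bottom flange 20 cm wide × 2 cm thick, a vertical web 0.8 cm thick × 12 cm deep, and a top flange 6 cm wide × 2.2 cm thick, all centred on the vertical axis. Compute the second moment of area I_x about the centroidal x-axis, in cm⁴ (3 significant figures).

Split into non-overlapping primitives; take the origin at the lower-left of the bounding box.
Bottom plate: 20 × 2, A = 40 cm², y = 1 cm, Ī = 13.333 cm⁴.
Web plate: 0.8 × 12, A = 9.6 cm², y = 8 cm, Ī = 115.2 cm⁴.
Top plate: 6 × 2.2, A = 13.2 cm², y = 15.1 cm, Ī = 5.324 cm⁴.
Centroid: ȳ = ΣA·y / ΣA = 5.0338 cm.
Transfer each piece to the centroidal x-axis using Ī + A·d² with d = y − 5.0338:
  bottom plate: d = -4.0338 cm → contributes +664.18 cm⁴
  web plate: d = 2.9662 cm → contributes +199.67 cm⁴
  top plate: d = 10.066 cm → contributes +1342.9 cm⁴
Total I = 2206.7 cm⁴.

I_x ≈ 2210 cm⁴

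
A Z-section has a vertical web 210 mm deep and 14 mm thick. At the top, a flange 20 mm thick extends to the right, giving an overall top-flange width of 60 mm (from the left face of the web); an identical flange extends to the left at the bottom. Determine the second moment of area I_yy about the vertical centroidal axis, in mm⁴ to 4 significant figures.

Decompose the section into non-overlapping parts with the origin at the bottom-left of its bounding rectangle.
Web: 14 × 210, A = 2 940 mm², x = 53 mm, Ī = 48 020 mm⁴.
Top flange (beyond web): 46 × 20, A = 920 mm², x = 83 mm, Ī = 162 227 mm⁴.
Bottom flange (beyond web): 46 × 20, A = 920 mm², x = 23 mm, Ī = 162 227 mm⁴.
Centroid: x̄ = ΣA·x / ΣA = 53 mm.
Transfer each piece to the vertical centroidal axis using Ī + A·d² with d = x − 53:
  web: d = 0 mm → contributes +48 020 mm⁴
  top flange (beyond web): d = 30 mm → contributes +990 227 mm⁴
  bottom flange (beyond web): d = -30 mm → contributes +990 227 mm⁴
Total I = 2 028 473 mm⁴.

I_yy ≈ 2.028 × 10⁶ mm⁴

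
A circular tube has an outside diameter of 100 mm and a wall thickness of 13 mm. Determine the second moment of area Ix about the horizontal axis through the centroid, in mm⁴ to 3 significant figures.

Decompose the section into non-overlapping parts with the origin at the bottom-left of its bounding rectangle.
Outer circle: ⌀100, A = 7 854 mm², y = 50 mm, Ī = 4 908 739 mm⁴.
Bore (subtracted): ⌀74, A = 4300.8 mm², y = 50 mm, Ī = 1 471 963 mm⁴.
By symmetry the centroid is at mid-height, ȳ = 50 mm.
All pieces are centred on the horizontal axis through the centroid, so I = ΣĪ (holes subtracted) = 3 436 776 mm⁴.

Ix ≈ 3.44 × 10⁶ mm⁴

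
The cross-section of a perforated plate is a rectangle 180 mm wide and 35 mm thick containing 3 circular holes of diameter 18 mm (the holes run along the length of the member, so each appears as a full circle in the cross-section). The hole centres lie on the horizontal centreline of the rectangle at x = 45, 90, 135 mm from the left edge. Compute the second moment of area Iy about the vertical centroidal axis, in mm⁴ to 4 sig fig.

Treat the section as a set of non-overlapping primitives; coordinates are from the bounding-box lower-left.
Plate: 180 × 35, A = 6 300 mm², x = 90 mm, Ī = 17 010 000 mm⁴.
Hole 1 (subtracted): ⌀18, A = 254.469 mm², x = 45 mm, Ī = 5 153 mm⁴.
Hole 2 (subtracted): ⌀18, A = 254.469 mm², x = 90 mm, Ī = 5 153 mm⁴.
Hole 3 (subtracted): ⌀18, A = 254.469 mm², x = 135 mm, Ī = 5 153 mm⁴.
By symmetry the centroid is at mid-width, x̄ = 90 mm.
Transfer each piece to the vertical centroidal axis using Ī + A·d² with d = x − 90:
  plate: d = 0 mm → contributes +17 010 000 mm⁴
  hole 1: d = -45 mm → contributes −520 453 mm⁴
  hole 2: d = 0 mm → contributes −5 153 mm⁴
  hole 3: d = 45 mm → contributes −520 453 mm⁴
Total I = 15 963 942 mm⁴.

Iy ≈ 1.596 × 10⁷ mm⁴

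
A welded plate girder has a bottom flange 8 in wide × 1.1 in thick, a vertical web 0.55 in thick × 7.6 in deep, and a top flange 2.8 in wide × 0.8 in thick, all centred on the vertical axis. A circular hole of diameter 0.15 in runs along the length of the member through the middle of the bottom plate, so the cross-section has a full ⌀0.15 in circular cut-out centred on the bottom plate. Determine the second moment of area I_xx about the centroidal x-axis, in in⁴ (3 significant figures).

I_xx ≈ 172 in⁴

Treat the section as a set of non-overlapping primitives; coordinates are from the bounding-box lower-left.
Bottom plate: 8 × 1.1, A = 8.8 in², y = 0.55 in, Ī = 0.88733 in⁴.
Web plate: 0.55 × 7.6, A = 4.18 in², y = 4.9 in, Ī = 20.12 in⁴.
Top plate: 2.8 × 0.8, A = 2.24 in², y = 9.1 in, Ī = 0.11947 in⁴.
Hole (subtracted): ⌀0.15, A = 0.017671 in², y = 0.55 in, Ī = 0.00002485 in⁴.
Centroid: ȳ = ΣA·y / ΣA = 3.0059 in.
Transfer each piece to the centroidal x-axis using Ī + A·d² with d = y − 3.0059:
  bottom plate: d = -2.4559 in → contributes +53.963 in⁴
  web plate: d = 1.8941 in → contributes +35.116 in⁴
  top plate: d = 6.0941 in → contributes +83.309 in⁴
  hole: d = -2.4559 in → contributes −0.10661 in⁴
Total I = 172.28 in⁴.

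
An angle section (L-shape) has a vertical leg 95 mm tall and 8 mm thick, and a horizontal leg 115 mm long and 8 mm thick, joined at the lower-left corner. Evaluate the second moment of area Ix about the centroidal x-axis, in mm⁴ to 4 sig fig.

Split into non-overlapping primitives; take the origin at the lower-left of the bounding box.
Vertical leg: 8 × 95, A = 760 mm², y = 47.5 mm, Ī = 571 583 mm⁴.
Horizontal leg (remainder): 107 × 8, A = 856 mm², y = 4 mm, Ī = 4565.33 mm⁴.
Centroid: ȳ = ΣA·y / ΣA = 24.4579 mm.
Transfer each piece to the centroidal x-axis using Ī + A·d² with d = y − 24.4579:
  vertical leg: d = 23.0421 mm → contributes +975 096 mm⁴
  horizontal leg (remainder): d = -20.4579 mm → contributes +362 824 mm⁴
Total I = 1 337 920 mm⁴.

Ix ≈ 1.338 × 10⁶ mm⁴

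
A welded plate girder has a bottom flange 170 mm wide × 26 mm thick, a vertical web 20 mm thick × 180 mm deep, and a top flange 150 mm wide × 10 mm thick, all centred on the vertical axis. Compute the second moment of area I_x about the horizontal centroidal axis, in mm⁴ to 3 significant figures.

I_x ≈ 6.01 × 10⁷ mm⁴

Split into non-overlapping primitives; take the origin at the lower-left of the bounding box.
Bottom plate: 170 × 26, A = 4 420 mm², y = 13 mm, Ī = 248 993 mm⁴.
Web plate: 20 × 180, A = 3 600 mm², y = 116 mm, Ī = 9 720 000 mm⁴.
Top plate: 150 × 10, A = 1 500 mm², y = 211 mm, Ī = 12 500 mm⁴.
Centroid: ȳ = ΣA·y / ΣA = 83.147 mm.
Transfer each piece to the horizontal centroidal axis using Ī + A·d² with d = y − 83.147:
  bottom plate: d = -70.147 mm → contributes +21 998 089 mm⁴
  web plate: d = 32.853 mm → contributes +13 605 537 mm⁴
  top plate: d = 127.85 mm → contributes +24 532 062 mm⁴
Total I = 60 135 687 mm⁴.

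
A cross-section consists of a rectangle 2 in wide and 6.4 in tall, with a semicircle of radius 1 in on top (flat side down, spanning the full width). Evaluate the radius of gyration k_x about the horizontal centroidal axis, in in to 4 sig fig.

k_x ≈ 2.080 in

Decompose the section into non-overlapping parts with the origin at the bottom-left of its bounding rectangle.
Rectangular body: 2 × 6.4, A = 12.8 in², y = 3.2 in, Ī = 43.6907 in⁴.
Semicircular cap: semicircle r = 1, A = 1.5708 in², y = 6.82441 in, Ī = 0.109757 in⁴.
Centroid: ȳ = ΣA·y / ΣA = 3.59617 in.
Transfer each piece to the horizontal centroidal axis using Ī + A·d² with d = y − 3.59617:
  rectangular body: d = -0.396166 in → contributes +45.6996 in⁴
  semicircular cap: d = 3.22825 in → contributes +16.4799 in⁴
Total I = 62.1795 in⁴.
Radius of gyration: k = √(I/A) = √(62.1795 / 14.3708) = 2.0801 in.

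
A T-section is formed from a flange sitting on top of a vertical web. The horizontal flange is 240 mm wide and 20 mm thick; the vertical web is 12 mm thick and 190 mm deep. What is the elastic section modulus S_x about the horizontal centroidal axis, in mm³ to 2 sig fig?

Break the section into simple shapes (no overlaps), measuring from the bottom-left corner of the bounding box.
Flange: 240 × 20, A = 4 800 mm², y = 200 mm, Ī = 160 000 mm⁴.
Web: 12 × 190, A = 2 280 mm², y = 95 mm, Ī = 6 859 000 mm⁴.
Centroid: ȳ = ΣA·y / ΣA = 166.2 mm.
Transfer each piece to the horizontal centroidal axis using Ī + A·d² with d = y − 166.2:
  flange: d = 33.81 mm → contributes +5 648 113 mm⁴
  web: d = -71.19 mm → contributes +18 412 921 mm⁴
Total I = 24 061 034 mm⁴.
Extreme fibre distance c = 166.2 mm; S = I/c = 144 783 mm³.

S_x ≈ 1.4 × 10⁵ mm³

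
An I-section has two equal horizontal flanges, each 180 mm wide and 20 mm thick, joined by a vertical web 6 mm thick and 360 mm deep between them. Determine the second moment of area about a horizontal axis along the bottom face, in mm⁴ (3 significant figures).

I_base ≈ 6.58 × 10⁸ mm⁴

Split into non-overlapping primitives; take the origin at the lower-left of the bounding box.
Bottom flange: 180 × 20, A = 3 600 mm², y = 10 mm, Ī = 120 000 mm⁴.
Web: 6 × 360, A = 2 160 mm², y = 200 mm, Ī = 23 328 000 mm⁴.
Top flange: 180 × 20, A = 3 600 mm², y = 390 mm, Ī = 120 000 mm⁴.
Transfer each piece to a horizontal axis along the bottom face using Ī + A·d² with d = y − 0:
  bottom flange: d = 10 mm → contributes +480 000 mm⁴
  web: d = 200 mm → contributes +109 728 000 mm⁴
  top flange: d = 390 mm → contributes +547 680 000 mm⁴
Total I = 657 888 000 mm⁴.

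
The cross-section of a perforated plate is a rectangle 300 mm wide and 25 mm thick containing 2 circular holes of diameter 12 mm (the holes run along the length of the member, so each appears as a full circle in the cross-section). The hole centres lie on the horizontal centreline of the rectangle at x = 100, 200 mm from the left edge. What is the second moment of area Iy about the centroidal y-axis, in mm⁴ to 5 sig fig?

Iy ≈ 5.5682 × 10⁷ mm⁴

Treat the section as a set of non-overlapping primitives; coordinates are from the bounding-box lower-left.
Plate: 300 × 25, A = 7 500 mm², x = 150 mm, Ī = 56 250 000 mm⁴.
Hole 1 (subtracted): ⌀12, A = 113.0973 mm², x = 100 mm, Ī = 1017.876 mm⁴.
Hole 2 (subtracted): ⌀12, A = 113.0973 mm², x = 200 mm, Ī = 1017.876 mm⁴.
By symmetry the centroid is at mid-width, x̄ = 150 mm.
Transfer each piece to the centroidal y-axis using Ī + A·d² with d = x − 150:
  plate: d = 0 mm → contributes +56 250 000 mm⁴
  hole 1: d = -50 mm → contributes −283761.2 mm⁴
  hole 2: d = 50 mm → contributes −283761.2 mm⁴
Total I = 55 682 478 mm⁴.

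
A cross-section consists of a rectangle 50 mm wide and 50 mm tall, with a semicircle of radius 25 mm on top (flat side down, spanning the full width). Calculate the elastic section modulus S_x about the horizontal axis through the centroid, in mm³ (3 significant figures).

S_x ≈ 3.65 × 10⁴ mm³

Treat the section as a set of non-overlapping primitives; coordinates are from the bounding-box lower-left.
Rectangular body: 50 × 50, A = 2 500 mm², y = 25 mm, Ī = 520 833 mm⁴.
Semicircular cap: semicircle r = 25, A = 981.75 mm², y = 60.61 mm, Ī = 42 874 mm⁴.
Centroid: ȳ = ΣA·y / ΣA = 35.041 mm.
Transfer each piece to the horizontal axis through the centroid using Ī + A·d² with d = y − 35.041:
  rectangular body: d = -10.041 mm → contributes +772 889 mm⁴
  semicircular cap: d = 25.569 mm → contributes +684 729 mm⁴
Total I = 1 457 619 mm⁴.
Extreme fibre distance c = 39.959 mm; S = I/c = 36 478 mm³.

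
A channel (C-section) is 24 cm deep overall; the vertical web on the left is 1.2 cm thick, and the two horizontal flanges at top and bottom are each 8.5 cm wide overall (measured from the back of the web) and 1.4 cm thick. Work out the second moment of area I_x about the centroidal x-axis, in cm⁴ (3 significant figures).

I_x ≈ 4000 cm⁴

Split into non-overlapping primitives; take the origin at the lower-left of the bounding box.
Web: 1.2 × 24, A = 28.8 cm², y = 12 cm, Ī = 1382.4 cm⁴.
Top flange (beyond web): 7.3 × 1.4, A = 10.22 cm², y = 23.3 cm, Ī = 1.6693 cm⁴.
Bottom flange (beyond web): 7.3 × 1.4, A = 10.22 cm², y = 0.7 cm, Ī = 1.6693 cm⁴.
By symmetry the centroid is at mid-height, ȳ = 12 cm.
Transfer each piece to the centroidal x-axis using Ī + A·d² with d = y − 12:
  web: d = 0 cm → contributes +1382.4 cm⁴
  top flange (beyond web): d = 11.3 cm → contributes +1306.7 cm⁴
  bottom flange (beyond web): d = -11.3 cm → contributes +1306.7 cm⁴
Total I = 3995.7 cm⁴.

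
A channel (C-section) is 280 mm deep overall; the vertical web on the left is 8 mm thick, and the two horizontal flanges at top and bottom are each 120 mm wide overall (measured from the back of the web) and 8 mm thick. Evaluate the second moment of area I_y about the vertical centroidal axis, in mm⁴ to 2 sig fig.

I_y ≈ 5.5 × 10⁶ mm⁴

Decompose the section into non-overlapping parts with the origin at the bottom-left of its bounding rectangle.
Web: 8 × 280, A = 2 240 mm², x = 4 mm, Ī = 11 947 mm⁴.
Top flange (beyond web): 112 × 8, A = 896 mm², x = 64 mm, Ī = 936 619 mm⁴.
Bottom flange (beyond web): 112 × 8, A = 896 mm², x = 64 mm, Ī = 936 619 mm⁴.
Centroid: x̄ = ΣA·x / ΣA = 30.67 mm.
Transfer each piece to the vertical centroidal axis using Ī + A·d² with d = x − 30.67:
  web: d = -26.67 mm → contributes +1 604 836 mm⁴
  top flange (beyond web): d = 33.33 mm → contributes +1 932 174 mm⁴
  bottom flange (beyond web): d = 33.33 mm → contributes +1 932 174 mm⁴
Total I = 5 469 184 mm⁴.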